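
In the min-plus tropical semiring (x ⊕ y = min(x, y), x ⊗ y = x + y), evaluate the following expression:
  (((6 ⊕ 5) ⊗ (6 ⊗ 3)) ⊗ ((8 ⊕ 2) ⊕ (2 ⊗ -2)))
(((6 ⊕ 5) ⊗ (6 ⊗ 3)) ⊗ ((8 ⊕ 2) ⊕ (2 ⊗ -2))) = 14

Expand innermost to outermost. Recall ⊕ takes the minimum of its arguments and ⊗ takes their sum. Working out the expression (((6 ⊕ 5) ⊗ (6 ⊗ 3)) ⊗ ((8 ⊕ 2) ⊕ (2 ⊗ -2))) gives 14.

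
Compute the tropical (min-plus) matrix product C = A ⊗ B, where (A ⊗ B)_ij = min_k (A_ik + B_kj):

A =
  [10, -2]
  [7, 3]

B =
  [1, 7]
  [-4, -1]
A ⊗ B =
  [-6, -3]
  [-1, 2]

Apply the min-plus product entry-by-entry:
  C[0][0] = min over k of (A[0][0] + B[0][0] = 10 + 1 = 11, A[0][1] + B[1][0] = -2 + -4 = -6) = -6 (attained at k = 1)
  C[0][1] = min over k of (A[0][0] + B[0][1] = 10 + 7 = 17, A[0][1] + B[1][1] = -2 + -1 = -3) = -3 (attained at k = 1)
  C[1][0] = min over k of (A[1][0] + B[0][0] = 7 + 1 = 8, A[1][1] + B[1][0] = 3 + -4 = -1) = -1 (attained at k = 1)
  C[1][1] = min over k of (A[1][0] + B[0][1] = 7 + 7 = 14, A[1][1] + B[1][1] = 3 + -1 = 2) = 2 (attained at k = 1)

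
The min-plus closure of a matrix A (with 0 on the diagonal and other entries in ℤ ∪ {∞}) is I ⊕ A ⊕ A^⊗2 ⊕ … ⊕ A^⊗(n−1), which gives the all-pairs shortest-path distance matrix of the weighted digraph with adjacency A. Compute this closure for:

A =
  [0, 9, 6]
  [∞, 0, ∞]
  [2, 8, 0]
Closure =
  [0, 9, 6]
  [∞, 0, ∞]
  [2, 8, 0]

This is the Floyd-Warshall all-pairs shortest-path computation. For each intermediate vertex k = 0, 1, …, 2, update dist[i][j] ← min(dist[i][j], dist[i][k] + dist[k][j]). The final matrix gives, for each (i, j), the minimum total weight of any directed path from i to j (possibly empty when i = j).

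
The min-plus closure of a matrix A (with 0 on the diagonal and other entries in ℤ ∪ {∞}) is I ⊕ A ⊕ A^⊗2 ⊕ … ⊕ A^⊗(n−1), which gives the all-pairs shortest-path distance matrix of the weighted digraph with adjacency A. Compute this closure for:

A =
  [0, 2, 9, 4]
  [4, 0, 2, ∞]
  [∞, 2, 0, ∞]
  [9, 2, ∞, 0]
Closure =
  [0, 2, 4, 4]
  [4, 0, 2, 8]
  [6, 2, 0, 10]
  [6, 2, 4, 0]

This is the Floyd-Warshall all-pairs shortest-path computation. For each intermediate vertex k = 0, 1, …, 3, update dist[i][j] ← min(dist[i][j], dist[i][k] + dist[k][j]). The final matrix gives, for each (i, j), the minimum total weight of any directed path from i to j (possibly empty when i = j).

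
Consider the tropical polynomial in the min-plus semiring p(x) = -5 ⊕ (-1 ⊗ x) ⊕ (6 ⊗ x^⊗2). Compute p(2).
p(2) = -5

A tropical monomial a ⊗ x^⊗i evaluates to a + i · x. Evaluating each term at x = 2:
  Term 0 contributes -5 + 0 · 2 = -5
  Term 1 contributes -1 + 1 · 2 = 1
  Term 2 contributes 6 + 2 · 2 = 10
p(2) = ⊕ of these = min[-5, 1, 10] = -5.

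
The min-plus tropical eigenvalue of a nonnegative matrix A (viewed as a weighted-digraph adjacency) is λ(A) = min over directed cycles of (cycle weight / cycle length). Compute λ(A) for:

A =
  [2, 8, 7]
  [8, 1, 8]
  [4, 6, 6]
λ(A) = 1

Enumerate directed cycles and compute their means (weight / length). Sample:
  cycle 0 → 0: weight = 2, length = 1, mean = 2/1 ≈ 2.000
  cycle 1 → 1: weight = 1, length = 1, mean = 1/1 ≈ 1.000
  cycle 2 → 2: weight = 6, length = 1, mean = 6/1 ≈ 6.000
  cycle 0 → 1 → 0: weight = 16, length = 2, mean = 16/2 ≈ 8.000
  cycle 0 → 2 → 0: weight = 11, length = 2, mean = 11/2 ≈ 5.500
  cycle 1 → 0 → 1: weight = 16, length = 2, mean = 16/2 ≈ 8.000
Minimum mean = 1.000, attained e.g. along the cycle 1 → 1 with weight 1 and length 1. So λ(A) = 1/1 = 1.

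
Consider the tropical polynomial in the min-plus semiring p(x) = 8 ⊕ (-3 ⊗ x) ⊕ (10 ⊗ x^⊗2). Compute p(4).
p(4) = 1

A tropical monomial a ⊗ x^⊗i evaluates to a + i · x. Evaluating each term at x = 4:
  Term 0 contributes 8 + 0 · 4 = 8
  Term 1 contributes -3 + 1 · 4 = 1
  Term 2 contributes 10 + 2 · 4 = 18
p(4) = ⊕ of these = min[8, 1, 18] = 1.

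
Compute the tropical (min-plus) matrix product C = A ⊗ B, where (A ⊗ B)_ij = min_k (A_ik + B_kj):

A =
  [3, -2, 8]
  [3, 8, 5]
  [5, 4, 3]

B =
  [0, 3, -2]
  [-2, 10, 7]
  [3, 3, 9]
A ⊗ B =
  [-4, 6, 1]
  [3, 6, 1]
  [2, 6, 3]

Apply the min-plus product entry-by-entry:
  C[0][0] = min over k of (A[0][0] + B[0][0] = 3 + 0 = 3, A[0][1] + B[1][0] = -2 + -2 = -4, A[0][2] + B[2][0] = 8 + 3 = 11) = -4 (attained at k = 1)
  C[0][1] = min over k of (A[0][0] + B[0][1] = 3 + 3 = 6, A[0][1] + B[1][1] = -2 + 10 = 8, A[0][2] + B[2][1] = 8 + 3 = 11) = 6 (attained at k = 0)
  C[0][2] = min over k of (A[0][0] + B[0][2] = 3 + -2 = 1, A[0][1] + B[1][2] = -2 + 7 = 5, A[0][2] + B[2][2] = 8 + 9 = 17) = 1 (attained at k = 0)
  C[1][0] = min over k of (A[1][0] + B[0][0] = 3 + 0 = 3, A[1][1] + B[1][0] = 8 + -2 = 6, A[1][2] + B[2][0] = 5 + 3 = 8) = 3 (attained at k = 0)
  C[1][1] = min over k of (A[1][0] + B[0][1] = 3 + 3 = 6, A[1][1] + B[1][1] = 8 + 10 = 18, A[1][2] + B[2][1] = 5 + 3 = 8) = 6 (attained at k = 0)
  C[1][2] = min over k of (A[1][0] + B[0][2] = 3 + -2 = 1, A[1][1] + B[1][2] = 8 + 7 = 15, A[1][2] + B[2][2] = 5 + 9 = 14) = 1 (attained at k = 0)
  C[2][0] = min over k of (A[2][0] + B[0][0] = 5 + 0 = 5, A[2][1] + B[1][0] = 4 + -2 = 2, A[2][2] + B[2][0] = 3 + 3 = 6) = 2 (attained at k = 1)
  C[2][1] = min over k of (A[2][0] + B[0][1] = 5 + 3 = 8, A[2][1] + B[1][1] = 4 + 10 = 14, A[2][2] + B[2][1] = 3 + 3 = 6) = 6 (attained at k = 2)
  C[2][2] = min over k of (A[2][0] + B[0][2] = 5 + -2 = 3, A[2][1] + B[1][2] = 4 + 7 = 11, A[2][2] + B[2][2] = 3 + 9 = 12) = 3 (attained at k = 0)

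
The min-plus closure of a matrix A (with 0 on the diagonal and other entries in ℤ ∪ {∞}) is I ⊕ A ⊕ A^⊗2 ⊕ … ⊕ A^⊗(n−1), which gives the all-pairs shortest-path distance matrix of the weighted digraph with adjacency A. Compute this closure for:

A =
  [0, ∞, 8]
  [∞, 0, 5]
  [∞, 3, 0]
Closure =
  [0, 11, 8]
  [∞, 0, 5]
  [∞, 3, 0]

This is the Floyd-Warshall all-pairs shortest-path computation. For each intermediate vertex k = 0, 1, …, 2, update dist[i][j] ← min(dist[i][j], dist[i][k] + dist[k][j]). The final matrix gives, for each (i, j), the minimum total weight of any directed path from i to j (possibly empty when i = j).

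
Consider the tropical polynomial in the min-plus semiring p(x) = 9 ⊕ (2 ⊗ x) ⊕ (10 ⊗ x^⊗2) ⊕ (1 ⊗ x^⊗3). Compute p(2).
p(2) = 4

A tropical monomial a ⊗ x^⊗i evaluates to a + i · x. Evaluating each term at x = 2:
  Term 0 contributes 9 + 0 · 2 = 9
  Term 1 contributes 2 + 1 · 2 = 4
  Term 2 contributes 10 + 2 · 2 = 14
  Term 3 contributes 1 + 3 · 2 = 7
p(2) = ⊕ of these = min[9, 4, 14, 7] = 4.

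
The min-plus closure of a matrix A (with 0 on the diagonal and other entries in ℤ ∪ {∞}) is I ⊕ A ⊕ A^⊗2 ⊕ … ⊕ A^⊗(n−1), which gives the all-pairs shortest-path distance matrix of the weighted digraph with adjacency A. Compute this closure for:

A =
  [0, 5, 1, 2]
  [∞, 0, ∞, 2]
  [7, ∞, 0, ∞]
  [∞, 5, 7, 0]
Closure =
  [0, 5, 1, 2]
  [16, 0, 9, 2]
  [7, 12, 0, 9]
  [14, 5, 7, 0]

This is the Floyd-Warshall all-pairs shortest-path computation. For each intermediate vertex k = 0, 1, …, 3, update dist[i][j] ← min(dist[i][j], dist[i][k] + dist[k][j]). The final matrix gives, for each (i, j), the minimum total weight of any directed path from i to j (possibly empty when i = j).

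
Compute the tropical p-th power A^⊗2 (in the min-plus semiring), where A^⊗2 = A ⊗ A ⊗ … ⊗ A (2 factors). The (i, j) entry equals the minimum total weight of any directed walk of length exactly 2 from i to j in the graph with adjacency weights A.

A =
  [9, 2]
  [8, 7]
A^⊗2 =
  [10, 9]
  [15, 10]

Each entry (A^⊗2)_ij equals the minimum over all length-2 walks i = v_0 → v_1 → … → v_2 = j of Σ_t A[v_t][v_{t+1}]. For example, for (i, j) = (0, 1) we minimise over 2 possible intermediate vertex sequences; the minimum is 9, attained along the walk 0 → 1 → 1.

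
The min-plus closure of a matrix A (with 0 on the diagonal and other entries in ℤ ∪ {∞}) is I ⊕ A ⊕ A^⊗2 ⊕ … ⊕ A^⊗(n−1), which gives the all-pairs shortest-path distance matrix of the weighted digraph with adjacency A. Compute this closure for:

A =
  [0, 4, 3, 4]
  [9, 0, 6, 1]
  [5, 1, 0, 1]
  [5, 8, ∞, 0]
Closure =
  [0, 4, 3, 4]
  [6, 0, 6, 1]
  [5, 1, 0, 1]
  [5, 8, 8, 0]

This is the Floyd-Warshall all-pairs shortest-path computation. For each intermediate vertex k = 0, 1, …, 3, update dist[i][j] ← min(dist[i][j], dist[i][k] + dist[k][j]). The final matrix gives, for each (i, j), the minimum total weight of any directed path from i to j (possibly empty when i = j).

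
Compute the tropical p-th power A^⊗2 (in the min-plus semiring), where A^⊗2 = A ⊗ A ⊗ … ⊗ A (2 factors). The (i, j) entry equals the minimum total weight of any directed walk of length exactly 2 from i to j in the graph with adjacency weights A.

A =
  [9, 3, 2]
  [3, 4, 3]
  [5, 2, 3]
A^⊗2 =
  [6, 4, 5]
  [7, 5, 5]
  [5, 5, 5]

Each entry (A^⊗2)_ij equals the minimum over all length-2 walks i = v_0 → v_1 → … → v_2 = j of Σ_t A[v_t][v_{t+1}]. For example, for (i, j) = (0, 2) we minimise over 3 possible intermediate vertex sequences; the minimum is 5, attained along the walk 0 → 2 → 2.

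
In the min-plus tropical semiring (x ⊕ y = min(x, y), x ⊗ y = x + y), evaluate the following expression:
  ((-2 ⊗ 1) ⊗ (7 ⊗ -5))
((-2 ⊗ 1) ⊗ (7 ⊗ -5)) = 1

Expand innermost to outermost. Recall ⊕ takes the minimum of its arguments and ⊗ takes their sum. Working out the expression ((-2 ⊗ 1) ⊗ (7 ⊗ -5)) gives 1.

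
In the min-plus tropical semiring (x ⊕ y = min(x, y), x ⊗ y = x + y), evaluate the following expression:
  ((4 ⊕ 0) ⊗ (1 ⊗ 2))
((4 ⊕ 0) ⊗ (1 ⊗ 2)) = 3

Expand innermost to outermost. Recall ⊕ takes the minimum of its arguments and ⊗ takes their sum. Working out the expression ((4 ⊕ 0) ⊗ (1 ⊗ 2)) gives 3.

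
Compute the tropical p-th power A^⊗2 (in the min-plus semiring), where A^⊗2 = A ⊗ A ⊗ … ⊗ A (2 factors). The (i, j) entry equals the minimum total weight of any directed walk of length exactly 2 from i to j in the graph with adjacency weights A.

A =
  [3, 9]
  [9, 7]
A^⊗2 =
  [6, 12]
  [12, 14]

Each entry (A^⊗2)_ij equals the minimum over all length-2 walks i = v_0 → v_1 → … → v_2 = j of Σ_t A[v_t][v_{t+1}]. For example, for (i, j) = (0, 1) we minimise over 2 possible intermediate vertex sequences; the minimum is 12, attained along the walk 0 → 0 → 1.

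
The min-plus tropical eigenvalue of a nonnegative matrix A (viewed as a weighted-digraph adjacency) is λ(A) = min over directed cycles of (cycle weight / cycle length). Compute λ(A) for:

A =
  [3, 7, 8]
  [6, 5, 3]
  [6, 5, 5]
λ(A) = 3

Enumerate directed cycles and compute their means (weight / length). Sample:
  cycle 0 → 0: weight = 3, length = 1, mean = 3/1 ≈ 3.000
  cycle 1 → 1: weight = 5, length = 1, mean = 5/1 ≈ 5.000
  cycle 2 → 2: weight = 5, length = 1, mean = 5/1 ≈ 5.000
  cycle 0 → 1 → 0: weight = 13, length = 2, mean = 13/2 ≈ 6.500
  cycle 0 → 2 → 0: weight = 14, length = 2, mean = 14/2 ≈ 7.000
  cycle 1 → 0 → 1: weight = 13, length = 2, mean = 13/2 ≈ 6.500
Minimum mean = 3.000, attained e.g. along the cycle 0 → 0 with weight 3 and length 1. So λ(A) = 3/1 = 3.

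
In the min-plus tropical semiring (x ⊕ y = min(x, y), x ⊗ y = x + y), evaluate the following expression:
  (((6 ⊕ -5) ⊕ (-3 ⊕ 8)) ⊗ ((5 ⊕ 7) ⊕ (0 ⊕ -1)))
(((6 ⊕ -5) ⊕ (-3 ⊕ 8)) ⊗ ((5 ⊕ 7) ⊕ (0 ⊕ -1))) = -6

Expand innermost to outermost. Recall ⊕ takes the minimum of its arguments and ⊗ takes their sum. Working out the expression (((6 ⊕ -5) ⊕ (-3 ⊕ 8)) ⊗ ((5 ⊕ 7) ⊕ (0 ⊕ -1))) gives -6.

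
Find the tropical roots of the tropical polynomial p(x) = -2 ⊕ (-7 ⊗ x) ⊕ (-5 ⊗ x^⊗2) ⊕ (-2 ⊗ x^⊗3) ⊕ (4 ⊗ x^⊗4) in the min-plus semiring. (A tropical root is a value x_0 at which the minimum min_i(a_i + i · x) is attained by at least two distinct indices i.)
Roots: {-6, -3, -2, 5}

Each tropical root is a break point of the lower envelope of the lines y = a_i + i · x (there are 5 lines, with slopes 0, 1, ..., 4). Only the lines that attain the minimum somewhere contribute to roots; other lines are dominated. Here the surviving (envelope) indices are i = 4, i = 3, i = 2, i = 1, i = 0.
Intersections between consecutive envelope lines give the roots: for adjacent envelope indices i < j the intersection is x = (a_i − a_j) / (j − i). Reading off the sorted break points: {-6, -3, -2, 5}.
Verification: at each break x_0, at least two indices attain the minimum of min_i(a_i + i · x_0).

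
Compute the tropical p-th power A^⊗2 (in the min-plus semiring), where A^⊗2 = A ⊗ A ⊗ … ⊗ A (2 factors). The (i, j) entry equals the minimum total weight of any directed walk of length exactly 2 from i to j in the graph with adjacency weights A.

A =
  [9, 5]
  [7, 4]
A^⊗2 =
  [12, 9]
  [11, 8]

Each entry (A^⊗2)_ij equals the minimum over all length-2 walks i = v_0 → v_1 → … → v_2 = j of Σ_t A[v_t][v_{t+1}]. For example, for (i, j) = (0, 1) we minimise over 2 possible intermediate vertex sequences; the minimum is 9, attained along the walk 0 → 1 → 1.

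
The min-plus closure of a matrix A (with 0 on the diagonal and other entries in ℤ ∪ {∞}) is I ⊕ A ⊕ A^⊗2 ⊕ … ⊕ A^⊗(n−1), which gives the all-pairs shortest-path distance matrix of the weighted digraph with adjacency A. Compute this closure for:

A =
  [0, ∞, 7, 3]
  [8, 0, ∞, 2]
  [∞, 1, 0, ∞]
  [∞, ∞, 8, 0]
Closure =
  [0, 8, 7, 3]
  [8, 0, 10, 2]
  [9, 1, 0, 3]
  [17, 9, 8, 0]

This is the Floyd-Warshall all-pairs shortest-path computation. For each intermediate vertex k = 0, 1, …, 3, update dist[i][j] ← min(dist[i][j], dist[i][k] + dist[k][j]). The final matrix gives, for each (i, j), the minimum total weight of any directed path from i to j (possibly empty when i = j).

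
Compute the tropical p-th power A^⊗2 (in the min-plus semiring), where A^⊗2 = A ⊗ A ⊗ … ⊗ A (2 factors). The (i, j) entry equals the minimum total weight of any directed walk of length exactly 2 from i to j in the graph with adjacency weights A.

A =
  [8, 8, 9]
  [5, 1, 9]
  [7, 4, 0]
A^⊗2 =
  [13, 9, 9]
  [6, 2, 9]
  [7, 4, 0]

Each entry (A^⊗2)_ij equals the minimum over all length-2 walks i = v_0 → v_1 → … → v_2 = j of Σ_t A[v_t][v_{t+1}]. For example, for (i, j) = (0, 2) we minimise over 3 possible intermediate vertex sequences; the minimum is 9, attained along the walk 0 → 2 → 2.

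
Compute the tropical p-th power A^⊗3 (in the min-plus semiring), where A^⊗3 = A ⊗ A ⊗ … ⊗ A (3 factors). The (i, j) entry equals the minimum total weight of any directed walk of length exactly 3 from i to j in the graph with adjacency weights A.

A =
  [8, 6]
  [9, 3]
A^⊗3 =
  [18, 12]
  [15, 9]

Each entry (A^⊗3)_ij equals the minimum over all length-3 walks i = v_0 → v_1 → … → v_3 = j of Σ_t A[v_t][v_{t+1}]. For example, for (i, j) = (0, 1) we minimise over 4 possible intermediate vertex sequences; the minimum is 12, attained along the walk 0 → 1 → 1 → 1.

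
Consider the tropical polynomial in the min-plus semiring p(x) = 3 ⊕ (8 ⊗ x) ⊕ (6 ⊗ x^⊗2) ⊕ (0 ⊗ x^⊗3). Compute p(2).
p(2) = 3

A tropical monomial a ⊗ x^⊗i evaluates to a + i · x. Evaluating each term at x = 2:
  Term 0 contributes 3 + 0 · 2 = 3
  Term 1 contributes 8 + 1 · 2 = 10
  Term 2 contributes 6 + 2 · 2 = 10
  Term 3 contributes 0 + 3 · 2 = 6
p(2) = ⊕ of these = min[3, 10, 10, 6] = 3.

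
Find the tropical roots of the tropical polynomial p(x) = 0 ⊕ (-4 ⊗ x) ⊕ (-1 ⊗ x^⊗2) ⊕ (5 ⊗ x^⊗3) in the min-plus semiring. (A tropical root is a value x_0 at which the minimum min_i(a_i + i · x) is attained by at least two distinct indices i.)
Roots: {-6, -3, 4}

Each tropical root is a break point of the lower envelope of the lines y = a_i + i · x (there are 4 lines, with slopes 0, 1, ..., 3). Only the lines that attain the minimum somewhere contribute to roots; other lines are dominated. Here the surviving (envelope) indices are i = 3, i = 2, i = 1, i = 0.
Intersections between consecutive envelope lines give the roots: for adjacent envelope indices i < j the intersection is x = (a_i − a_j) / (j − i). Reading off the sorted break points: {-6, -3, 4}.
Verification: at each break x_0, at least two indices attain the minimum of min_i(a_i + i · x_0).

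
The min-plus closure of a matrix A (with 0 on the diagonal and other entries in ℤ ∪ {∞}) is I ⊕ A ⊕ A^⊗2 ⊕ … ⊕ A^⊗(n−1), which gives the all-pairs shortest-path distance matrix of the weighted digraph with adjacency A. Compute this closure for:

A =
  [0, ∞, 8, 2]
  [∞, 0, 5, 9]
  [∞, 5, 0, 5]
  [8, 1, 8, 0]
Closure =
  [0, 3, 8, 2]
  [17, 0, 5, 9]
  [13, 5, 0, 5]
  [8, 1, 6, 0]

This is the Floyd-Warshall all-pairs shortest-path computation. For each intermediate vertex k = 0, 1, …, 3, update dist[i][j] ← min(dist[i][j], dist[i][k] + dist[k][j]). The final matrix gives, for each (i, j), the minimum total weight of any directed path from i to j (possibly empty when i = j).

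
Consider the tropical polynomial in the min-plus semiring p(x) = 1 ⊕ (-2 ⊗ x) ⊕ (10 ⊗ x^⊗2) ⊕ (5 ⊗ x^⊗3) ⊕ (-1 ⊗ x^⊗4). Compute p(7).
p(7) = 1

A tropical monomial a ⊗ x^⊗i evaluates to a + i · x. Evaluating each term at x = 7:
  Term 0 contributes 1 + 0 · 7 = 1
  Term 1 contributes -2 + 1 · 7 = 5
  Term 2 contributes 10 + 2 · 7 = 24
  Term 3 contributes 5 + 3 · 7 = 26
  Term 4 contributes -1 + 4 · 7 = 27
p(7) = ⊕ of these = min[1, 5, 24, 26, 27] = 1.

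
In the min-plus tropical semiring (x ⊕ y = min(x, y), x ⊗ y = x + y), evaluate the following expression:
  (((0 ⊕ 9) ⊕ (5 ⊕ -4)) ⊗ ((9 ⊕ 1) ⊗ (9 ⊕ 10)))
(((0 ⊕ 9) ⊕ (5 ⊕ -4)) ⊗ ((9 ⊕ 1) ⊗ (9 ⊕ 10))) = 6

Expand innermost to outermost. Recall ⊕ takes the minimum of its arguments and ⊗ takes their sum. Working out the expression (((0 ⊕ 9) ⊕ (5 ⊕ -4)) ⊗ ((9 ⊕ 1) ⊗ (9 ⊕ 10))) gives 6.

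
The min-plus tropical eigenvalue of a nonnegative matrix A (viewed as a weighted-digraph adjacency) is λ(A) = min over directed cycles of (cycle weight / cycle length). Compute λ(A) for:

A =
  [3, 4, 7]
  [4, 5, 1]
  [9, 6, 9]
λ(A) = 3

Enumerate directed cycles and compute their means (weight / length). Sample:
  cycle 0 → 0: weight = 3, length = 1, mean = 3/1 ≈ 3.000
  cycle 1 → 1: weight = 5, length = 1, mean = 5/1 ≈ 5.000
  cycle 2 → 2: weight = 9, length = 1, mean = 9/1 ≈ 9.000
  cycle 0 → 1 → 0: weight = 8, length = 2, mean = 8/2 ≈ 4.000
  cycle 0 → 2 → 0: weight = 16, length = 2, mean = 16/2 ≈ 8.000
  cycle 1 → 0 → 1: weight = 8, length = 2, mean = 8/2 ≈ 4.000
Minimum mean = 3.000, attained e.g. along the cycle 0 → 0 with weight 3 and length 1. So λ(A) = 3/1 = 3.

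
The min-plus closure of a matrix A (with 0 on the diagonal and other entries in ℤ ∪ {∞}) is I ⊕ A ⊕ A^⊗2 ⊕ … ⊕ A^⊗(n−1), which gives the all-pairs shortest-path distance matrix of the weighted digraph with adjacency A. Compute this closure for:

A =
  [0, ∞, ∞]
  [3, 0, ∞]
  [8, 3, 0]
Closure =
  [0, ∞, ∞]
  [3, 0, ∞]
  [6, 3, 0]

This is the Floyd-Warshall all-pairs shortest-path computation. For each intermediate vertex k = 0, 1, …, 2, update dist[i][j] ← min(dist[i][j], dist[i][k] + dist[k][j]). The final matrix gives, for each (i, j), the minimum total weight of any directed path from i to j (possibly empty when i = j).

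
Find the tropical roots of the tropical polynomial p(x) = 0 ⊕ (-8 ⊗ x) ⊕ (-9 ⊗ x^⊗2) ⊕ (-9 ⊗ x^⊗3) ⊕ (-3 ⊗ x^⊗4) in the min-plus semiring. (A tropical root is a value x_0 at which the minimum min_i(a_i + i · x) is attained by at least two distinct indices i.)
Roots: {-6, 0, 1, 8}

Each tropical root is a break point of the lower envelope of the lines y = a_i + i · x (there are 5 lines, with slopes 0, 1, ..., 4). Only the lines that attain the minimum somewhere contribute to roots; other lines are dominated. Here the surviving (envelope) indices are i = 4, i = 3, i = 2, i = 1, i = 0.
Intersections between consecutive envelope lines give the roots: for adjacent envelope indices i < j the intersection is x = (a_i − a_j) / (j − i). Reading off the sorted break points: {-6, 0, 1, 8}.
Verification: at each break x_0, at least two indices attain the minimum of min_i(a_i + i · x_0).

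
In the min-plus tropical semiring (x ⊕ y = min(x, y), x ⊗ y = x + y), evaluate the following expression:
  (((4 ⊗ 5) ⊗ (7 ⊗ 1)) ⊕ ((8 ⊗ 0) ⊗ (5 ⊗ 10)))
(((4 ⊗ 5) ⊗ (7 ⊗ 1)) ⊕ ((8 ⊗ 0) ⊗ (5 ⊗ 10))) = 17

Expand innermost to outermost. Recall ⊕ takes the minimum of its arguments and ⊗ takes their sum. Working out the expression (((4 ⊗ 5) ⊗ (7 ⊗ 1)) ⊕ ((8 ⊗ 0) ⊗ (5 ⊗ 10))) gives 17.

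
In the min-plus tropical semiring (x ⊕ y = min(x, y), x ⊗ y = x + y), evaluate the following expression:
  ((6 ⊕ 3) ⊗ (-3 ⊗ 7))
((6 ⊕ 3) ⊗ (-3 ⊗ 7)) = 7

Expand innermost to outermost. Recall ⊕ takes the minimum of its arguments and ⊗ takes their sum. Working out the expression ((6 ⊕ 3) ⊗ (-3 ⊗ 7)) gives 7.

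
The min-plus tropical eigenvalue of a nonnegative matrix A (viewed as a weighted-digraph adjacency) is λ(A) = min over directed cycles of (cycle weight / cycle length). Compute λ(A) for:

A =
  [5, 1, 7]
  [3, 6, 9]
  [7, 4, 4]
λ(A) = 2

Enumerate directed cycles and compute their means (weight / length). Sample:
  cycle 0 → 0: weight = 5, length = 1, mean = 5/1 ≈ 5.000
  cycle 1 → 1: weight = 6, length = 1, mean = 6/1 ≈ 6.000
  cycle 2 → 2: weight = 4, length = 1, mean = 4/1 ≈ 4.000
  cycle 0 → 1 → 0: weight = 4, length = 2, mean = 4/2 ≈ 2.000
  cycle 0 → 2 → 0: weight = 14, length = 2, mean = 14/2 ≈ 7.000
  cycle 1 → 0 → 1: weight = 4, length = 2, mean = 4/2 ≈ 2.000
Minimum mean = 2.000, attained e.g. along the cycle 0 → 1 → 0 with weight 4 and length 2. So λ(A) = 4/2 = 2.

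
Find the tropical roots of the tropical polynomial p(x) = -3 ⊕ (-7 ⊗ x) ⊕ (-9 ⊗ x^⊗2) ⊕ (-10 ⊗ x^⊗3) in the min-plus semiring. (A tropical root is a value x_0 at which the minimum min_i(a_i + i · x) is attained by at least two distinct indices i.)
Roots: {1, 2, 4}

Each tropical root is a break point of the lower envelope of the lines y = a_i + i · x (there are 4 lines, with slopes 0, 1, ..., 3). Only the lines that attain the minimum somewhere contribute to roots; other lines are dominated. Here the surviving (envelope) indices are i = 3, i = 2, i = 1, i = 0.
Intersections between consecutive envelope lines give the roots: for adjacent envelope indices i < j the intersection is x = (a_i − a_j) / (j − i). Reading off the sorted break points: {1, 2, 4}.
Verification: at each break x_0, at least two indices attain the minimum of min_i(a_i + i · x_0).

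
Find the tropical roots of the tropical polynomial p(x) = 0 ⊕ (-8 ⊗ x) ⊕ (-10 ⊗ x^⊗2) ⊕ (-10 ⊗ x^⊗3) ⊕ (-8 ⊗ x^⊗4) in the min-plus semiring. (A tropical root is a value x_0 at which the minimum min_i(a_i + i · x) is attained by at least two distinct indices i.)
Roots: {-2, 0, 2, 8}

Each tropical root is a break point of the lower envelope of the lines y = a_i + i · x (there are 5 lines, with slopes 0, 1, ..., 4). Only the lines that attain the minimum somewhere contribute to roots; other lines are dominated. Here the surviving (envelope) indices are i = 4, i = 3, i = 2, i = 1, i = 0.
Intersections between consecutive envelope lines give the roots: for adjacent envelope indices i < j the intersection is x = (a_i − a_j) / (j − i). Reading off the sorted break points: {-2, 0, 2, 8}.
Verification: at each break x_0, at least two indices attain the minimum of min_i(a_i + i · x_0).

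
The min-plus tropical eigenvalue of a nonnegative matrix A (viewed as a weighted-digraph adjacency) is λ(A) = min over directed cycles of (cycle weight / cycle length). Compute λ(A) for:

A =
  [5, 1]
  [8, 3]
λ(A) = 3

Enumerate directed cycles and compute their means (weight / length). Sample:
  cycle 0 → 0: weight = 5, length = 1, mean = 5/1 ≈ 5.000
  cycle 1 → 1: weight = 3, length = 1, mean = 3/1 ≈ 3.000
  cycle 0 → 1 → 0: weight = 9, length = 2, mean = 9/2 ≈ 4.500
  cycle 1 → 0 → 1: weight = 9, length = 2, mean = 9/2 ≈ 4.500
Minimum mean = 3.000, attained e.g. along the cycle 1 → 1 with weight 3 and length 1. So λ(A) = 3/1 = 3.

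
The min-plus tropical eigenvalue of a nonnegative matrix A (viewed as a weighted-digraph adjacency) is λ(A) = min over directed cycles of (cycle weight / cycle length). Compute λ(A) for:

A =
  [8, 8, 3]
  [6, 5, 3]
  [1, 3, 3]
λ(A) = 2

Enumerate directed cycles and compute their means (weight / length). Sample:
  cycle 0 → 0: weight = 8, length = 1, mean = 8/1 ≈ 8.000
  cycle 1 → 1: weight = 5, length = 1, mean = 5/1 ≈ 5.000
  cycle 2 → 2: weight = 3, length = 1, mean = 3/1 ≈ 3.000
  cycle 0 → 1 → 0: weight = 14, length = 2, mean = 14/2 ≈ 7.000
  cycle 0 → 2 → 0: weight = 4, length = 2, mean = 4/2 ≈ 2.000
  cycle 1 → 0 → 1: weight = 14, length = 2, mean = 14/2 ≈ 7.000
Minimum mean = 2.000, attained e.g. along the cycle 0 → 2 → 0 with weight 4 and length 2. So λ(A) = 4/2 = 2.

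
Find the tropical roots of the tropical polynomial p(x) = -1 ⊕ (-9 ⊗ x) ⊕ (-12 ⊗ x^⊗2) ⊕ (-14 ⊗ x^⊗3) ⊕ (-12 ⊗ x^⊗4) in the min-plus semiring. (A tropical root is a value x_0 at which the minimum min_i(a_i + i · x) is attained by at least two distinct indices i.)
Roots: {-2, 2, 3, 8}

Each tropical root is a break point of the lower envelope of the lines y = a_i + i · x (there are 5 lines, with slopes 0, 1, ..., 4). Only the lines that attain the minimum somewhere contribute to roots; other lines are dominated. Here the surviving (envelope) indices are i = 4, i = 3, i = 2, i = 1, i = 0.
Intersections between consecutive envelope lines give the roots: for adjacent envelope indices i < j the intersection is x = (a_i − a_j) / (j − i). Reading off the sorted break points: {-2, 2, 3, 8}.
Verification: at each break x_0, at least two indices attain the minimum of min_i(a_i + i · x_0).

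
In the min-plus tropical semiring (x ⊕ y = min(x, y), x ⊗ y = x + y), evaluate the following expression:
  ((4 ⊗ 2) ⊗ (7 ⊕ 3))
((4 ⊗ 2) ⊗ (7 ⊕ 3)) = 9

Expand innermost to outermost. Recall ⊕ takes the minimum of its arguments and ⊗ takes their sum. Working out the expression ((4 ⊗ 2) ⊗ (7 ⊕ 3)) gives 9.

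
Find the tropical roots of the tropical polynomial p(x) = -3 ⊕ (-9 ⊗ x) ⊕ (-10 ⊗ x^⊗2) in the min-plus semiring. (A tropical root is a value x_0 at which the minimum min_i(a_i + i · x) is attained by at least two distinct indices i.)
Roots: {1, 6}

Each tropical root is a break point of the lower envelope of the lines y = a_i + i · x (there are 3 lines, with slopes 0, 1, ..., 2). Only the lines that attain the minimum somewhere contribute to roots; other lines are dominated. Here the surviving (envelope) indices are i = 2, i = 1, i = 0.
Intersections between consecutive envelope lines give the roots: for adjacent envelope indices i < j the intersection is x = (a_i − a_j) / (j − i). Reading off the sorted break points: {1, 6}.
Verification: at each break x_0, at least two indices attain the minimum of min_i(a_i + i · x_0).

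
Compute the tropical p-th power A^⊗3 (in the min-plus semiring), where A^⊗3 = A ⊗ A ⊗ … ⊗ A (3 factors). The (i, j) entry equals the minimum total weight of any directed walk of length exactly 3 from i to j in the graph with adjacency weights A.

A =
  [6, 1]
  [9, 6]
A^⊗3 =
  [16, 11]
  [19, 16]

Each entry (A^⊗3)_ij equals the minimum over all length-3 walks i = v_0 → v_1 → … → v_3 = j of Σ_t A[v_t][v_{t+1}]. For example, for (i, j) = (0, 1) we minimise over 4 possible intermediate vertex sequences; the minimum is 11, attained along the walk 0 → 1 → 0 → 1.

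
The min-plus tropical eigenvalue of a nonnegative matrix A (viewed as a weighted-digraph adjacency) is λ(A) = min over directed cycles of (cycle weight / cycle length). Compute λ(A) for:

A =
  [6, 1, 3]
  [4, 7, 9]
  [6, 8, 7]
λ(A) = 5/2

Enumerate directed cycles and compute their means (weight / length). Sample:
  cycle 0 → 0: weight = 6, length = 1, mean = 6/1 ≈ 6.000
  cycle 1 → 1: weight = 7, length = 1, mean = 7/1 ≈ 7.000
  cycle 2 → 2: weight = 7, length = 1, mean = 7/1 ≈ 7.000
  cycle 0 → 1 → 0: weight = 5, length = 2, mean = 5/2 ≈ 2.500
  cycle 0 → 2 → 0: weight = 9, length = 2, mean = 9/2 ≈ 4.500
  cycle 1 → 0 → 1: weight = 5, length = 2, mean = 5/2 ≈ 2.500
Minimum mean = 2.500, attained e.g. along the cycle 0 → 1 → 0 with weight 5 and length 2. So λ(A) = 5/2 = 5/2.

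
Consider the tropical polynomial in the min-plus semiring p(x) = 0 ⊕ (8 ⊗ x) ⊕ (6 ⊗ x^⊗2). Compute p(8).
p(8) = 0

A tropical monomial a ⊗ x^⊗i evaluates to a + i · x. Evaluating each term at x = 8:
  Term 0 contributes 0 + 0 · 8 = 0
  Term 1 contributes 8 + 1 · 8 = 16
  Term 2 contributes 6 + 2 · 8 = 22
p(8) = ⊕ of these = min[0, 16, 22] = 0.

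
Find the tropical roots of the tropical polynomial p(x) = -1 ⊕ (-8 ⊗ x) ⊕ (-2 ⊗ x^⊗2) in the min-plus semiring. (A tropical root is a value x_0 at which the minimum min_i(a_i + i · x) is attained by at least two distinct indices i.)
Roots: {-6, 7}

Each tropical root is a break point of the lower envelope of the lines y = a_i + i · x (there are 3 lines, with slopes 0, 1, ..., 2). Only the lines that attain the minimum somewhere contribute to roots; other lines are dominated. Here the surviving (envelope) indices are i = 2, i = 1, i = 0.
Intersections between consecutive envelope lines give the roots: for adjacent envelope indices i < j the intersection is x = (a_i − a_j) / (j − i). Reading off the sorted break points: {-6, 7}.
Verification: at each break x_0, at least two indices attain the minimum of min_i(a_i + i · x_0).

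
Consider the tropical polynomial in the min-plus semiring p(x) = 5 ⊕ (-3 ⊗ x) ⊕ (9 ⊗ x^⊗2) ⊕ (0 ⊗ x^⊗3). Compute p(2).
p(2) = -1

A tropical monomial a ⊗ x^⊗i evaluates to a + i · x. Evaluating each term at x = 2:
  Term 0 contributes 5 + 0 · 2 = 5
  Term 1 contributes -3 + 1 · 2 = -1
  Term 2 contributes 9 + 2 · 2 = 13
  Term 3 contributes 0 + 3 · 2 = 6
p(2) = ⊕ of these = min[5, -1, 13, 6] = -1.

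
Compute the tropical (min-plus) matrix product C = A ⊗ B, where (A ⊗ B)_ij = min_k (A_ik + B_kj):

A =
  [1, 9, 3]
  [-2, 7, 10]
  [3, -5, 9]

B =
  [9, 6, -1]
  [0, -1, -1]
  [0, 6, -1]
A ⊗ B =
  [3, 7, 0]
  [7, 4, -3]
  [-5, -6, -6]

Apply the min-plus product entry-by-entry:
  C[0][0] = min over k of (A[0][0] + B[0][0] = 1 + 9 = 10, A[0][1] + B[1][0] = 9 + 0 = 9, A[0][2] + B[2][0] = 3 + 0 = 3) = 3 (attained at k = 2)
  C[0][1] = min over k of (A[0][0] + B[0][1] = 1 + 6 = 7, A[0][1] + B[1][1] = 9 + -1 = 8, A[0][2] + B[2][1] = 3 + 6 = 9) = 7 (attained at k = 0)
  C[0][2] = min over k of (A[0][0] + B[0][2] = 1 + -1 = 0, A[0][1] + B[1][2] = 9 + -1 = 8, A[0][2] + B[2][2] = 3 + -1 = 2) = 0 (attained at k = 0)
  C[1][0] = min over k of (A[1][0] + B[0][0] = -2 + 9 = 7, A[1][1] + B[1][0] = 7 + 0 = 7, A[1][2] + B[2][0] = 10 + 0 = 10) = 7 (attained at k = 0)
  C[1][1] = min over k of (A[1][0] + B[0][1] = -2 + 6 = 4, A[1][1] + B[1][1] = 7 + -1 = 6, A[1][2] + B[2][1] = 10 + 6 = 16) = 4 (attained at k = 0)
  C[1][2] = min over k of (A[1][0] + B[0][2] = -2 + -1 = -3, A[1][1] + B[1][2] = 7 + -1 = 6, A[1][2] + B[2][2] = 10 + -1 = 9) = -3 (attained at k = 0)
  C[2][0] = min over k of (A[2][0] + B[0][0] = 3 + 9 = 12, A[2][1] + B[1][0] = -5 + 0 = -5, A[2][2] + B[2][0] = 9 + 0 = 9) = -5 (attained at k = 1)
  C[2][1] = min over k of (A[2][0] + B[0][1] = 3 + 6 = 9, A[2][1] + B[1][1] = -5 + -1 = -6, A[2][2] + B[2][1] = 9 + 6 = 15) = -6 (attained at k = 1)
  C[2][2] = min over k of (A[2][0] + B[0][2] = 3 + -1 = 2, A[2][1] + B[1][2] = -5 + -1 = -6, A[2][2] + B[2][2] = 9 + -1 = 8) = -6 (attained at k = 1)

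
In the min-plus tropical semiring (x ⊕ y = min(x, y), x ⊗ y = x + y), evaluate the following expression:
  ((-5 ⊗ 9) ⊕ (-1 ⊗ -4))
((-5 ⊗ 9) ⊕ (-1 ⊗ -4)) = -5

Expand innermost to outermost. Recall ⊕ takes the minimum of its arguments and ⊗ takes their sum. Working out the expression ((-5 ⊗ 9) ⊕ (-1 ⊗ -4)) gives -5.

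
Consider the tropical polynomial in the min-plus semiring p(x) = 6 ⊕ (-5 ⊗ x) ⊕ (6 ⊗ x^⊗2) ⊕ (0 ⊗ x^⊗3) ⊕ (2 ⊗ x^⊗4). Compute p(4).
p(4) = -1

A tropical monomial a ⊗ x^⊗i evaluates to a + i · x. Evaluating each term at x = 4:
  Term 0 contributes 6 + 0 · 4 = 6
  Term 1 contributes -5 + 1 · 4 = -1
  Term 2 contributes 6 + 2 · 4 = 14
  Term 3 contributes 0 + 3 · 4 = 12
  Term 4 contributes 2 + 4 · 4 = 18
p(4) = ⊕ of these = min[6, -1, 14, 12, 18] = -1.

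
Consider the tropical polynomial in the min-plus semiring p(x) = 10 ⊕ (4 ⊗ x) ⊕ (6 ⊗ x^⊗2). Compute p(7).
p(7) = 10

A tropical monomial a ⊗ x^⊗i evaluates to a + i · x. Evaluating each term at x = 7:
  Term 0 contributes 10 + 0 · 7 = 10
  Term 1 contributes 4 + 1 · 7 = 11
  Term 2 contributes 6 + 2 · 7 = 20
p(7) = ⊕ of these = min[10, 11, 20] = 10.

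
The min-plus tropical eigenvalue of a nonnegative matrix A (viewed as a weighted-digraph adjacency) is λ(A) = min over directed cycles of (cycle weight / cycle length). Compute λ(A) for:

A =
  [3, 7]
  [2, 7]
λ(A) = 3

Enumerate directed cycles and compute their means (weight / length). Sample:
  cycle 0 → 0: weight = 3, length = 1, mean = 3/1 ≈ 3.000
  cycle 1 → 1: weight = 7, length = 1, mean = 7/1 ≈ 7.000
  cycle 0 → 1 → 0: weight = 9, length = 2, mean = 9/2 ≈ 4.500
  cycle 1 → 0 → 1: weight = 9, length = 2, mean = 9/2 ≈ 4.500
Minimum mean = 3.000, attained e.g. along the cycle 0 → 0 with weight 3 and length 1. So λ(A) = 3/1 = 3.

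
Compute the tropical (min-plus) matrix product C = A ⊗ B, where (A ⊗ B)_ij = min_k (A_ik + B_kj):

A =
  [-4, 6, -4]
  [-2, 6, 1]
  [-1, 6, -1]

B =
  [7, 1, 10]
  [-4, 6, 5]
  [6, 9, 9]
A ⊗ B =
  [2, -3, 5]
  [2, -1, 8]
  [2, 0, 8]

Apply the min-plus product entry-by-entry:
  C[0][0] = min over k of (A[0][0] + B[0][0] = -4 + 7 = 3, A[0][1] + B[1][0] = 6 + -4 = 2, A[0][2] + B[2][0] = -4 + 6 = 2) = 2 (attained at k = 1)
  C[0][1] = min over k of (A[0][0] + B[0][1] = -4 + 1 = -3, A[0][1] + B[1][1] = 6 + 6 = 12, A[0][2] + B[2][1] = -4 + 9 = 5) = -3 (attained at k = 0)
  C[0][2] = min over k of (A[0][0] + B[0][2] = -4 + 10 = 6, A[0][1] + B[1][2] = 6 + 5 = 11, A[0][2] + B[2][2] = -4 + 9 = 5) = 5 (attained at k = 2)
  C[1][0] = min over k of (A[1][0] + B[0][0] = -2 + 7 = 5, A[1][1] + B[1][0] = 6 + -4 = 2, A[1][2] + B[2][0] = 1 + 6 = 7) = 2 (attained at k = 1)
  C[1][1] = min over k of (A[1][0] + B[0][1] = -2 + 1 = -1, A[1][1] + B[1][1] = 6 + 6 = 12, A[1][2] + B[2][1] = 1 + 9 = 10) = -1 (attained at k = 0)
  C[1][2] = min over k of (A[1][0] + B[0][2] = -2 + 10 = 8, A[1][1] + B[1][2] = 6 + 5 = 11, A[1][2] + B[2][2] = 1 + 9 = 10) = 8 (attained at k = 0)
  C[2][0] = min over k of (A[2][0] + B[0][0] = -1 + 7 = 6, A[2][1] + B[1][0] = 6 + -4 = 2, A[2][2] + B[2][0] = -1 + 6 = 5) = 2 (attained at k = 1)
  C[2][1] = min over k of (A[2][0] + B[0][1] = -1 + 1 = 0, A[2][1] + B[1][1] = 6 + 6 = 12, A[2][2] + B[2][1] = -1 + 9 = 8) = 0 (attained at k = 0)
  C[2][2] = min over k of (A[2][0] + B[0][2] = -1 + 10 = 9, A[2][1] + B[1][2] = 6 + 5 = 11, A[2][2] + B[2][2] = -1 + 9 = 8) = 8 (attained at k = 2)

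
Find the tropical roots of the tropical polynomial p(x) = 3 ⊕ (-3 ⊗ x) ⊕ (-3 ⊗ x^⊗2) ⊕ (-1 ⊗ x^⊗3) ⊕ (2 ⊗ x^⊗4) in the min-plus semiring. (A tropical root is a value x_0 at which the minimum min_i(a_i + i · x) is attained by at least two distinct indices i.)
Roots: {-3, -2, 0, 6}

Each tropical root is a break point of the lower envelope of the lines y = a_i + i · x (there are 5 lines, with slopes 0, 1, ..., 4). Only the lines that attain the minimum somewhere contribute to roots; other lines are dominated. Here the surviving (envelope) indices are i = 4, i = 3, i = 2, i = 1, i = 0.
Intersections between consecutive envelope lines give the roots: for adjacent envelope indices i < j the intersection is x = (a_i − a_j) / (j − i). Reading off the sorted break points: {-3, -2, 0, 6}.
Verification: at each break x_0, at least two indices attain the minimum of min_i(a_i + i · x_0).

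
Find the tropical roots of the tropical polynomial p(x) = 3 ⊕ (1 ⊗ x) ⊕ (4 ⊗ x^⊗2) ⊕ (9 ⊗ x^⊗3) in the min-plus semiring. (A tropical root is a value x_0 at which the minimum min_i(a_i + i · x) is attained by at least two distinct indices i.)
Roots: {-5, -3, 2}

Each tropical root is a break point of the lower envelope of the lines y = a_i + i · x (there are 4 lines, with slopes 0, 1, ..., 3). Only the lines that attain the minimum somewhere contribute to roots; other lines are dominated. Here the surviving (envelope) indices are i = 3, i = 2, i = 1, i = 0.
Intersections between consecutive envelope lines give the roots: for adjacent envelope indices i < j the intersection is x = (a_i − a_j) / (j − i). Reading off the sorted break points: {-5, -3, 2}.
Verification: at each break x_0, at least two indices attain the minimum of min_i(a_i + i · x_0).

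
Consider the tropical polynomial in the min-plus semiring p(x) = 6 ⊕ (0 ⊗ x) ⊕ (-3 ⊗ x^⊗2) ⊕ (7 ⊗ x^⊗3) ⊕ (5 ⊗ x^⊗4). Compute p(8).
p(8) = 6

A tropical monomial a ⊗ x^⊗i evaluates to a + i · x. Evaluating each term at x = 8:
  Term 0 contributes 6 + 0 · 8 = 6
  Term 1 contributes 0 + 1 · 8 = 8
  Term 2 contributes -3 + 2 · 8 = 13
  Term 3 contributes 7 + 3 · 8 = 31
  Term 4 contributes 5 + 4 · 8 = 37
p(8) = ⊕ of these = min[6, 8, 13, 31, 37] = 6.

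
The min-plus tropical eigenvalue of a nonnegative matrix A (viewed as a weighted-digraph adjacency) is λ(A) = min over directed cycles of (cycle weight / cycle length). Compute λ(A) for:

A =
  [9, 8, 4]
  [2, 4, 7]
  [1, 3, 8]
λ(A) = 5/2

Enumerate directed cycles and compute their means (weight / length). Sample:
  cycle 0 → 0: weight = 9, length = 1, mean = 9/1 ≈ 9.000
  cycle 1 → 1: weight = 4, length = 1, mean = 4/1 ≈ 4.000
  cycle 2 → 2: weight = 8, length = 1, mean = 8/1 ≈ 8.000
  cycle 0 → 1 → 0: weight = 10, length = 2, mean = 10/2 ≈ 5.000
  cycle 0 → 2 → 0: weight = 5, length = 2, mean = 5/2 ≈ 2.500
  cycle 1 → 0 → 1: weight = 10, length = 2, mean = 10/2 ≈ 5.000
Minimum mean = 2.500, attained e.g. along the cycle 0 → 2 → 0 with weight 5 and length 2. So λ(A) = 5/2 = 5/2.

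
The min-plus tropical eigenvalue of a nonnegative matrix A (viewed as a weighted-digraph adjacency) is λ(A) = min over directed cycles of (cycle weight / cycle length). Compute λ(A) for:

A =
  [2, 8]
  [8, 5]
λ(A) = 2

Enumerate directed cycles and compute their means (weight / length). Sample:
  cycle 0 → 0: weight = 2, length = 1, mean = 2/1 ≈ 2.000
  cycle 1 → 1: weight = 5, length = 1, mean = 5/1 ≈ 5.000
  cycle 0 → 1 → 0: weight = 16, length = 2, mean = 16/2 ≈ 8.000
  cycle 1 → 0 → 1: weight = 16, length = 2, mean = 16/2 ≈ 8.000
Minimum mean = 2.000, attained e.g. along the cycle 0 → 0 with weight 2 and length 1. So λ(A) = 2/1 = 2.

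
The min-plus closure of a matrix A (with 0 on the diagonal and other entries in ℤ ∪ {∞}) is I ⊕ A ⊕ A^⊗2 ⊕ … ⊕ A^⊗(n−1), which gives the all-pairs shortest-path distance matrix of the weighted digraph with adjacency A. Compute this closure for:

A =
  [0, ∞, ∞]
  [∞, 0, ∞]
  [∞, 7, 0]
Closure =
  [0, ∞, ∞]
  [∞, 0, ∞]
  [∞, 7, 0]

This is the Floyd-Warshall all-pairs shortest-path computation. For each intermediate vertex k = 0, 1, …, 2, update dist[i][j] ← min(dist[i][j], dist[i][k] + dist[k][j]). The final matrix gives, for each (i, j), the minimum total weight of any directed path from i to j (possibly empty when i = j).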